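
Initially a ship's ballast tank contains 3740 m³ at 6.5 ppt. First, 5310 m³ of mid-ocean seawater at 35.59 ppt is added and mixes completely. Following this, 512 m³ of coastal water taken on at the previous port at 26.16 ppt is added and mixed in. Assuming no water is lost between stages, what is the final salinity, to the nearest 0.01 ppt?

23.71 ppt

Mass of salt is conserved:
Initial salt = 3,740×6.5 = 24,310
After stage 1: salt = 24,310 + 5,310×35.59 = 213,292.9; volume = 9,050 m³; S = 23.568 ppt
After stage 2: salt = 213,292.9 + 512×26.16 = 226,686.82; volume = 9,562 m³
S = 226,686.82 / 9,562 = 23.7071 ppt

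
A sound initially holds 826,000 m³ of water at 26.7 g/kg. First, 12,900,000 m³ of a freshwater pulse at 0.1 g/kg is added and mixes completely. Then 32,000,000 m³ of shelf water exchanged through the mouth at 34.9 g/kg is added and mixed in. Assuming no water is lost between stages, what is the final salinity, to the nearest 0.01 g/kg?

By conservation of dissolved salt,
Initial salt = 826,000×26.7 = 22,054,200
After stage 1: salt = 22,054,200 + 12,900,000×0.1 = 23,344,200; volume = 13,726,000 m³; S = 1.701 g/kg
After stage 2: salt = 23,344,200 + 32,000,000×34.9 = 1,140,144,200; volume = 45,726,000 m³
S = 1,140,144,200 / 45,726,000 = 24.9343 g/kg

24.93 g/kg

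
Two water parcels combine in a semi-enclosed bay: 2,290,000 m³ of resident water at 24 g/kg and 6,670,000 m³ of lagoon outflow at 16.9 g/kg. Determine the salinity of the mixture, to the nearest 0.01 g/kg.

18.71 g/kg

Weighted by volume,
salt = 2,290,000×24 + 6,670,000×16.9 = 54,960,000 + 112,723,000 = 167,683,000
volume = 2,290,000 + 6,670,000 = 8,960,000 m³
S = 167,683,000 / 8,960,000 = 18.7146 g/kg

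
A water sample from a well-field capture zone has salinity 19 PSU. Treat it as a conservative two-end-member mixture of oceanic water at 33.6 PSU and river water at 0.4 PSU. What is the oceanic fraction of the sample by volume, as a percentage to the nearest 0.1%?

56.0%

Let g be the oceanic fraction. Salt balance per unit volume:
g×33.6 + (1−g)×0.4 = 19
g = (19 − 0.4) / (33.6 − 0.4) = 18.6/33.2 = 0.5602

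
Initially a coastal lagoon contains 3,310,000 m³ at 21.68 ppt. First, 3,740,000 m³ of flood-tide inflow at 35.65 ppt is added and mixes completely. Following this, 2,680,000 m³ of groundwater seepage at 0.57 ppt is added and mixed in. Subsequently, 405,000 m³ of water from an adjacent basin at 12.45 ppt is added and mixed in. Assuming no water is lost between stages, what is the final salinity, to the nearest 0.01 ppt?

20.88 ppt

Conserving salt mass:
Initial salt = 3,310,000×21.68 = 71,760,800
After stage 1: salt = 71,760,800 + 3,740,000×35.65 = 205,091,800; volume = 7,050,000 m³; S = 29.091 ppt
After stage 2: salt = 205,091,800 + 2,680,000×0.57 = 206,619,400; volume = 9,730,000 m³; S = 21.235 ppt
After stage 3: salt = 206,619,400 + 405,000×12.45 = 211,661,650; volume = 10,135,000 m³
S = 211,661,650 / 10,135,000 = 20.8842 ppt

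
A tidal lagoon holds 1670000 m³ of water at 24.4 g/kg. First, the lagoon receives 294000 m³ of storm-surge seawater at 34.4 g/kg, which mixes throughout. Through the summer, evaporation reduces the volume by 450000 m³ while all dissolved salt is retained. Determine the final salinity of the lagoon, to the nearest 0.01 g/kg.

33.59 g/kg

After mixing: salt = 1,670,000×24.4 + 294,000×34.4 = 50,861,600; volume = 1,964,000 m³
After evaporation: salt unchanged = 50,861,600; volume = 1,964,000 − 450,000 = 1,514,000 m³
S = 50,861,600 / 1,514,000 = 33.5942 g/kg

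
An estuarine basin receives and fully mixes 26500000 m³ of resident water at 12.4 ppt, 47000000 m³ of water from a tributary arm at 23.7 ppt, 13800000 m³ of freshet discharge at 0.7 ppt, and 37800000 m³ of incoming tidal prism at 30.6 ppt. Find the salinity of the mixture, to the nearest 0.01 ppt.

20.85 ppt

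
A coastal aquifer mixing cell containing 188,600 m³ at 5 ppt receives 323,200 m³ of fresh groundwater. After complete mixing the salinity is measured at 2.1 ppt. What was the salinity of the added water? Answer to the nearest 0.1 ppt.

Salt balance: 188,600×5 + 323,200×S = 511,800×2.1
943,000 + 323,200·S = 1,074,780
S = (1,074,780 − 943,000) / 323,200 = 0.4077 ppt

0.4 ppt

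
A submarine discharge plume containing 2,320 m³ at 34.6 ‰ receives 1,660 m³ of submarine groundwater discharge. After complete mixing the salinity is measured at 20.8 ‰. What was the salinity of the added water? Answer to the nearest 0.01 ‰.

Salt balance: 2,320×34.6 + 1,660×S = 3,980×20.8
80,272 + 1,660·S = 82,784
S = (82,784 − 80,272) / 1,660 = 1.5133 ‰

1.51 ‰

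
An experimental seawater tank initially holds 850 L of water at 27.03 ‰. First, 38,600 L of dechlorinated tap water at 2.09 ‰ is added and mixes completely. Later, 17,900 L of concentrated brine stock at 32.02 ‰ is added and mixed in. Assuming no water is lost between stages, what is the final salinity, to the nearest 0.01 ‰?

11.80 ‰

Conserving salt mass:
Initial salt = 850×27.03 = 22,975.5
After stage 1: salt = 22,975.5 + 38,600×2.09 = 103,649.5; volume = 39,450 L; S = 2.627 ‰
After stage 2: salt = 103,649.5 + 17,900×32.02 = 676,807.5; volume = 57,350 L
S = 676,807.5 / 57,350 = 11.8014 ‰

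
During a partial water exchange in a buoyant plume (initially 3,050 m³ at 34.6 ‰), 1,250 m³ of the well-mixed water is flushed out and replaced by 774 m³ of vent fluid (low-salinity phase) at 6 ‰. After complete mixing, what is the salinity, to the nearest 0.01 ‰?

Remaining after removal: 1,800 m³ at 34.6 ‰ (salt = 62,280)
After addition: salt = 62,280 + 774×6 = 66,924; volume = 2,574 m³
S = 66,924 / 2,574 = 26 ‰

26.00 ‰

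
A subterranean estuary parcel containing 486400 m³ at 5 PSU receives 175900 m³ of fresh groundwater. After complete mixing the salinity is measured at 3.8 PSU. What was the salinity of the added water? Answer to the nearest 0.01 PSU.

0.48 PSU

Salt balance: 486,400×5 + 175,900×S = 662,300×3.8
2,432,000 + 175,900·S = 2,516,740
S = (2,516,740 − 2,432,000) / 175,900 = 0.4818 PSU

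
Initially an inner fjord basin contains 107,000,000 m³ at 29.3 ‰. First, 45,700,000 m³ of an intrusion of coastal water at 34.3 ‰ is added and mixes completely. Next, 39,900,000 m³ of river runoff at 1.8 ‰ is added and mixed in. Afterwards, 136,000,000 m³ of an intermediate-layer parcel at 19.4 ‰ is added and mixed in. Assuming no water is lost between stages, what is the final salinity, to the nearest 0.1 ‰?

22.6 ‰

By conservation of dissolved salt,
Initial salt = 107,000,000×29.3 = 3,135,100,000
After stage 1: salt = 3,135,100,000 + 45,700,000×34.3 = 4,702,610,000; volume = 152,700,000 m³; S = 30.796 ‰
After stage 2: salt = 4,702,610,000 + 39,900,000×1.8 = 4,774,430,000; volume = 192,600,000 m³; S = 24.789 ‰
After stage 3: salt = 4,774,430,000 + 136,000,000×19.4 = 7,412,830,000; volume = 328,600,000 m³
S = 7,412,830,000 / 328,600,000 = 22.5588 ‰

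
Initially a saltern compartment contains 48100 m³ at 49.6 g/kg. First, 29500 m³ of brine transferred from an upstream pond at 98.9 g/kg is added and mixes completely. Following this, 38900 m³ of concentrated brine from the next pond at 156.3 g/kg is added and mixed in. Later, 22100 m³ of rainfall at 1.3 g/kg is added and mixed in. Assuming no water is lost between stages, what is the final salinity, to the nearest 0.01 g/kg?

By conservation of dissolved salt,
Initial salt = 48,100×49.6 = 2,385,760
After stage 1: salt = 2,385,760 + 29,500×98.9 = 5,303,310; volume = 77,600 m³; S = 68.342 g/kg
After stage 2: salt = 5,303,310 + 38,900×156.3 = 11,383,380; volume = 116,500 m³; S = 97.711 g/kg
After stage 3: salt = 11,383,380 + 22,100×1.3 = 11,412,110; volume = 138,600 m³
S = 11,412,110 / 138,600 = 82.3385 g/kg

82.34 g/kg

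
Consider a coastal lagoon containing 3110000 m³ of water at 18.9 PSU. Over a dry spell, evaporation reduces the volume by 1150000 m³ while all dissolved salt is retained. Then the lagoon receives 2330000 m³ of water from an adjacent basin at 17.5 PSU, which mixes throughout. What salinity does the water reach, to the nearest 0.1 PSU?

23.2 PSU

After evaporation: salt = 3,110,000×18.9 = 58,779,000; volume = 3,110,000 − 1,150,000 = 1,960,000 m³
After mixing: salt = 58,779,000 + 2,330,000×17.5 = 99,554,000; volume = 1,960,000 + 2,330,000 = 4,290,000 m³
S = 99,554,000 / 4,290,000 = 23.2061 PSU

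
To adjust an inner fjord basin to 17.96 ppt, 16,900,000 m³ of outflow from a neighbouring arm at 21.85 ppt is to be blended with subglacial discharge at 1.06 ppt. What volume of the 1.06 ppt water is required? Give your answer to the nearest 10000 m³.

Salt balance: 16,900,000×21.85 + V×1.06 = (16,900,000+V)×17.96
369,265,000 + 1.06V = 303,524,000 + 17.96V
65,741,000 = 16.9V
V = 3,890,000 m³

3890000 m³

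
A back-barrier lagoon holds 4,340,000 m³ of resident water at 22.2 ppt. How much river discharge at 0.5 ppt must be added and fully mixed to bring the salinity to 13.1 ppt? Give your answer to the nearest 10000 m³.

3130000 m³

Salt balance: 4,340,000×22.2 + V×0.5 = (4,340,000+V)×13.1
96,348,000 + 0.5V = 56,854,000 + 13.1V
39,494,000 = 12.6V
V = 3,134,444.44 m³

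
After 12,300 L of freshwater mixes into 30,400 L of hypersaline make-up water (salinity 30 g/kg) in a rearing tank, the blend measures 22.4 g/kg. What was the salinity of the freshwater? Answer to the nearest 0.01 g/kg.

Salt balance: 30,400×30 + 12,300×S = 42,700×22.4
912,000 + 12,300·S = 956,480
S = (956,480 − 912,000) / 12,300 = 3.6163 g/kg

3.62 g/kg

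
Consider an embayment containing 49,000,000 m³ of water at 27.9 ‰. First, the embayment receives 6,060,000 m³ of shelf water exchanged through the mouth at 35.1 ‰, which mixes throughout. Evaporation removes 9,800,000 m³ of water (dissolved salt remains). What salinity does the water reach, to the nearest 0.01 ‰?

After mixing: salt = 49,000,000×27.9 + 6,060,000×35.1 = 1,579,806,000; volume = 55,060,000 m³
After evaporation: salt unchanged = 1,579,806,000; volume = 55,060,000 − 9,800,000 = 45,260,000 m³
S = 1,579,806,000 / 45,260,000 = 34.9051 ‰

34.91 ‰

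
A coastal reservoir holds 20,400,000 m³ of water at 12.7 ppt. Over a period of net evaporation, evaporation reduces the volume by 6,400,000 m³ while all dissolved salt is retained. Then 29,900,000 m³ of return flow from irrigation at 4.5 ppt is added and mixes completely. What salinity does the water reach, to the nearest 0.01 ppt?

8.97 ppt

After evaporation: salt = 20,400,000×12.7 = 259,080,000; volume = 20,400,000 − 6,400,000 = 14,000,000 m³
After mixing: salt = 259,080,000 + 29,900,000×4.5 = 393,630,000; volume = 14,000,000 + 29,900,000 = 43,900,000 m³
S = 393,630,000 / 43,900,000 = 8.9665 ppt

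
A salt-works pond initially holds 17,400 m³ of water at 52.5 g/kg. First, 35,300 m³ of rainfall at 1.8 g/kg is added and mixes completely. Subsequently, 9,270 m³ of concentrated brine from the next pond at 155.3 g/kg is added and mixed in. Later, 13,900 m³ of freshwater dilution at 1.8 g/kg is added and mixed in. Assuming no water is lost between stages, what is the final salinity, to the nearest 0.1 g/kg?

32.2 g/kg

Salt balance:
Initial salt = 17,400×52.5 = 913,500
After stage 1: salt = 913,500 + 35,300×1.8 = 977,040; volume = 52,700 m³; S = 18.54 g/kg
After stage 2: salt = 977,040 + 9,270×155.3 = 2,416,671; volume = 61,970 m³; S = 38.997 g/kg
After stage 3: salt = 2,416,671 + 13,900×1.8 = 2,441,691; volume = 75,870 m³
S = 2,441,691 / 75,870 = 32.1826 g/kg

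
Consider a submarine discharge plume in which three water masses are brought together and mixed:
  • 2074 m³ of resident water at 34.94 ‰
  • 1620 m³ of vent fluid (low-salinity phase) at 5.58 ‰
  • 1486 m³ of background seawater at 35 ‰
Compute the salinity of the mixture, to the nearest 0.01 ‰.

25.78 ‰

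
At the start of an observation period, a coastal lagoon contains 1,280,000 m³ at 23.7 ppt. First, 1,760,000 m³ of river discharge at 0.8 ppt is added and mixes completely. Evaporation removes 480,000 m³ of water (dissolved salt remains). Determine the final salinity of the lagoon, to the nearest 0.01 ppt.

12.40 ppt

After mixing: salt = 1,280,000×23.7 + 1,760,000×0.8 = 31,744,000; volume = 3,040,000 m³
After evaporation: salt unchanged = 31,744,000; volume = 3,040,000 − 480,000 = 2,560,000 m³
S = 31,744,000 / 2,560,000 = 12.4 ppt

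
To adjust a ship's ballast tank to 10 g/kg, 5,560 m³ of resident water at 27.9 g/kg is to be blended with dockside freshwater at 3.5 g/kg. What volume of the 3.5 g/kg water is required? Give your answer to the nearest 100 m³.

15300 m³

Salt balance: 5,560×27.9 + V×3.5 = (5,560+V)×10
155,124 + 3.5V = 55,600 + 10V
99,524 = 6.5V
V = 15,311.38 m³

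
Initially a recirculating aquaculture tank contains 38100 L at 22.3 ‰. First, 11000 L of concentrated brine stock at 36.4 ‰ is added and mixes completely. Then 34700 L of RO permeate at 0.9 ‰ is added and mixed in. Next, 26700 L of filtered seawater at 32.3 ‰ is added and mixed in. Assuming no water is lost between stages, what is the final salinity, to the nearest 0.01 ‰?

19.40 ‰

Salt balance:
Initial salt = 38,100×22.3 = 849,630
After stage 1: salt = 849,630 + 11,000×36.4 = 1,250,030; volume = 49,100 L; S = 25.459 ‰
After stage 2: salt = 1,250,030 + 34,700×0.9 = 1,281,260; volume = 83,800 L; S = 15.289 ‰
After stage 3: salt = 1,281,260 + 26,700×32.3 = 2,143,670; volume = 110,500 L
S = 2,143,670 / 110,500 = 19.3997 ‰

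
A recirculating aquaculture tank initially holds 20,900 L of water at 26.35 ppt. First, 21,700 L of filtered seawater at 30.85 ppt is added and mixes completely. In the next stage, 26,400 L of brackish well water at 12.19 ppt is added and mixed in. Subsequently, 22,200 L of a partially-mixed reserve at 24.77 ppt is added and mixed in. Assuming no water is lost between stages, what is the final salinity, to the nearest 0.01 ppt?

22.94 ppt

Mass of salt is conserved:
Initial salt = 20,900×26.35 = 550,715
After stage 1: salt = 550,715 + 21,700×30.85 = 1,220,160; volume = 42,600 L; S = 28.642 ppt
After stage 2: salt = 1,220,160 + 26,400×12.19 = 1,541,976; volume = 69,000 L; S = 22.347 ppt
After stage 3: salt = 1,541,976 + 22,200×24.77 = 2,091,870; volume = 91,200 L
S = 2,091,870 / 91,200 = 22.9372 ppt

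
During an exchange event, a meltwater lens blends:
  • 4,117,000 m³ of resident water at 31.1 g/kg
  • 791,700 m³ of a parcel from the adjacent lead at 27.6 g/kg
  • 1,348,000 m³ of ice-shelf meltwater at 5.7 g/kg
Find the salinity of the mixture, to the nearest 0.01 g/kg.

25.18 g/kg

Mass of salt is conserved:
salt = 4,117,000×31.1 + 791,700×27.6 + 1,348,000×5.7 = 128,038,700 + 21,850,920 + 7,683,600 = 157,573,220
volume = 4,117,000 + 791,700 + 1,348,000 = 6,256,700 m³
S = 157,573,220 / 6,256,700 = 25.1847 g/kg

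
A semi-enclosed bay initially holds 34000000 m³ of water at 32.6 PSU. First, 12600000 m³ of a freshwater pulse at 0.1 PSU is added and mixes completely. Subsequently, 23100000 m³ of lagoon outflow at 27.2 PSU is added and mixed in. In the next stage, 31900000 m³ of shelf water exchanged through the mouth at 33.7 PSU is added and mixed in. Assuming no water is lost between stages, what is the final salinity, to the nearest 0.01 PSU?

Total salt / total volume:
Initial salt = 34,000,000×32.6 = 1,108,400,000
After stage 1: salt = 1,108,400,000 + 12,600,000×0.1 = 1,109,660,000; volume = 46,600,000 m³; S = 23.812 PSU
After stage 2: salt = 1,109,660,000 + 23,100,000×27.2 = 1,737,980,000; volume = 69,700,000 m³; S = 24.935 PSU
After stage 3: salt = 1,737,980,000 + 31,900,000×33.7 = 2,813,010,000; volume = 101,600,000 m³
S = 2,813,010,000 / 101,600,000 = 27.6871 PSU

27.69 PSU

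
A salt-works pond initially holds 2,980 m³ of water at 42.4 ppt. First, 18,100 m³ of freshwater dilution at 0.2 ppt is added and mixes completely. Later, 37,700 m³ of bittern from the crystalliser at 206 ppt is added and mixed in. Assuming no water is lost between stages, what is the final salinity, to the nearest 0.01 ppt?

134.33 ppt

Conserving salt mass:
Initial salt = 2,980×42.4 = 126,352
After stage 1: salt = 126,352 + 18,100×0.2 = 129,972; volume = 21,080 m³; S = 6.166 ppt
After stage 2: salt = 129,972 + 37,700×206 = 7,896,172; volume = 58,780 m³
S = 7,896,172 / 58,780 = 134.3343 ppt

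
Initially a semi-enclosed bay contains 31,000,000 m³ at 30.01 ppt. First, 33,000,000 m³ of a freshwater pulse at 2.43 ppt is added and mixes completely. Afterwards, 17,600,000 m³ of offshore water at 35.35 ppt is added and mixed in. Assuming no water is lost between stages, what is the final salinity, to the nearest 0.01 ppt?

Total salt / total volume:
Initial salt = 31,000,000×30.01 = 930,310,000
After stage 1: salt = 930,310,000 + 33,000,000×2.43 = 1,010,500,000; volume = 64,000,000 m³; S = 15.789 ppt
After stage 2: salt = 1,010,500,000 + 17,600,000×35.35 = 1,632,660,000; volume = 81,600,000 m³
S = 1,632,660,000 / 81,600,000 = 20.0081 ppt

20.01 ppt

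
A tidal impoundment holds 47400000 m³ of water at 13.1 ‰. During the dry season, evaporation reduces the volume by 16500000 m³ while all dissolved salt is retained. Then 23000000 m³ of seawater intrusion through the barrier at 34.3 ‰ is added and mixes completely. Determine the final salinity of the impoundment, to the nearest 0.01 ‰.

26.16 ‰

After evaporation: salt = 47,400,000×13.1 = 620,940,000; volume = 47,400,000 − 16,500,000 = 30,900,000 m³
After mixing: salt = 620,940,000 + 23,000,000×34.3 = 1,409,840,000; volume = 30,900,000 + 23,000,000 = 53,900,000 m³
S = 1,409,840,000 / 53,900,000 = 26.1566 ‰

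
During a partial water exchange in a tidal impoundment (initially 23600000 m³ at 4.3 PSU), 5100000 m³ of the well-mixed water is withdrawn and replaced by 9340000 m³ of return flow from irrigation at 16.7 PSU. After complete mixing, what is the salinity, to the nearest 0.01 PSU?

Remaining after removal: 18,500,000 m³ at 4.3 PSU (salt = 79,550,000)
After addition: salt = 79,550,000 + 9,340,000×16.7 = 235,528,000; volume = 27,840,000 m³
S = 235,528,000 / 27,840,000 = 8.4601 PSU

8.46 PSU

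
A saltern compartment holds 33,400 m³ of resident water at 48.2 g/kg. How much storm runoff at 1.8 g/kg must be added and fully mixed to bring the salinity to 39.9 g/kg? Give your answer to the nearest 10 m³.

7280 m³

Salt balance: 33,400×48.2 + V×1.8 = (33,400+V)×39.9
1,609,880 + 1.8V = 1,332,660 + 39.9V
277,220 = 38.1V
V = 7,276.12 m³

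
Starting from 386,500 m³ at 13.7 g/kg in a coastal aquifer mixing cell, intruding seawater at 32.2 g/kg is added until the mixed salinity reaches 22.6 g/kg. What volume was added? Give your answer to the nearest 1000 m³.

358000 m³

Salt balance: 386,500×13.7 + V×32.2 = (386,500+V)×22.6
5,295,050 + 32.2V = 8,734,900 + 22.6V
3,439,850 = 9.6V
V = 358,317.71 m³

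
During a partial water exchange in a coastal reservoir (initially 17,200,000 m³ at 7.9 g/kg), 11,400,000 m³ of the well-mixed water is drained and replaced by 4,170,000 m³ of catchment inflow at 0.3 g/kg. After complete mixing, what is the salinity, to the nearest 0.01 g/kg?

Remaining after removal: 5,800,000 m³ at 7.9 g/kg (salt = 45,820,000)
After addition: salt = 45,820,000 + 4,170,000×0.3 = 47,071,000; volume = 9,970,000 m³
S = 47,071,000 / 9,970,000 = 4.7213 g/kg

4.72 g/kg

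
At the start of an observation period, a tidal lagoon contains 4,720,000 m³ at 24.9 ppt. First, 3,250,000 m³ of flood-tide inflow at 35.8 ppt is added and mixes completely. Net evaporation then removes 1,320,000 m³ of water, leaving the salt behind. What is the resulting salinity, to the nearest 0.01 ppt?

35.17 ppt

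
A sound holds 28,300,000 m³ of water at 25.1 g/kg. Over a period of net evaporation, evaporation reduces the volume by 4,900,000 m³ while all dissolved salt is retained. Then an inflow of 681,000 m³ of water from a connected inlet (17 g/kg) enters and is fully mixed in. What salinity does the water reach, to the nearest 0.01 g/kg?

After evaporation: salt = 28,300,000×25.1 = 710,330,000; volume = 28,300,000 − 4,900,000 = 23,400,000 m³
After mixing: salt = 710,330,000 + 681,000×17 = 721,907,000; volume = 23,400,000 + 681,000 = 24,081,000 m³
S = 721,907,000 / 24,081,000 = 29.9783 g/kg

29.98 g/kg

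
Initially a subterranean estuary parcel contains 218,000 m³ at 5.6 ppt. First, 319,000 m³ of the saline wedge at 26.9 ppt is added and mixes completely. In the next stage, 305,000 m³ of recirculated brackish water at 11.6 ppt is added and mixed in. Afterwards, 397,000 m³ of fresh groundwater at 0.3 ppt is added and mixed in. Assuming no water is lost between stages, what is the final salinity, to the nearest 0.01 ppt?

Mass of salt is conserved:
Initial salt = 218,000×5.6 = 1,220,800
After stage 1: salt = 1,220,800 + 319,000×26.9 = 9,801,900; volume = 537,000 m³; S = 18.253 ppt
After stage 2: salt = 9,801,900 + 305,000×11.6 = 13,339,900; volume = 842,000 m³; S = 15.843 ppt
After stage 3: salt = 13,339,900 + 397,000×0.3 = 13,459,000; volume = 1,239,000 m³
S = 13,459,000 / 1,239,000 = 10.8628 ppt

10.86 ppt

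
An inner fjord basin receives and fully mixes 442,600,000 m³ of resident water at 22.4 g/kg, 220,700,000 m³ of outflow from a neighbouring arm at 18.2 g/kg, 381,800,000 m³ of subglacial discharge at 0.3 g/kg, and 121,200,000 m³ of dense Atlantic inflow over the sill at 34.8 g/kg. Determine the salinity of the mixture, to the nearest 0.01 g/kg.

Weighted by volume,
salt = 442,600,000×22.4 + 220,700,000×18.2 + 381,800,000×0.3 + 121,200,000×34.8 = 9,914,240,000 + 4,016,740,000 + 114,540,000 + 4,217,760,000 = 18,263,280,000
volume = 442,600,000 + 220,700,000 + 381,800,000 + 121,200,000 = 1,166,300,000 m³
S = 18,263,280,000 / 1,166,300,000 = 15.6592 g/kg

15.66 g/kg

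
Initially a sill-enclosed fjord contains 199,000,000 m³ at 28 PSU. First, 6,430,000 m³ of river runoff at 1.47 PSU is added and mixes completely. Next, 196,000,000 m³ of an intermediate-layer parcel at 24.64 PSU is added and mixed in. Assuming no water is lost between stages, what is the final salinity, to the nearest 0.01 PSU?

Conserving salt mass:
Initial salt = 199,000,000×28 = 5,572,000,000
After stage 1: salt = 5,572,000,000 + 6,430,000×1.47 = 5,581,452,100; volume = 205,430,000 m³; S = 27.17 PSU
After stage 2: salt = 5,581,452,100 + 196,000,000×24.64 = 10,410,892,100; volume = 401,430,000 m³
S = 10,410,892,100 / 401,430,000 = 25.9345 PSU

25.93 PSU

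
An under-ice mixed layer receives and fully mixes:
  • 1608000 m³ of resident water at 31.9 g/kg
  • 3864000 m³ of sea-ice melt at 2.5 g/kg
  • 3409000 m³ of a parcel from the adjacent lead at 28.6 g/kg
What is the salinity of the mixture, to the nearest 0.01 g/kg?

Total salt / total volume:
salt = 1,608,000×31.9 + 3,864,000×2.5 + 3,409,000×28.6 = 51,295,200 + 9,660,000 + 97,497,400 = 158,452,600
volume = 1,608,000 + 3,864,000 + 3,409,000 = 8,881,000 m³
S = 158,452,600 / 8,881,000 = 17.8418 g/kg

17.84 g/kg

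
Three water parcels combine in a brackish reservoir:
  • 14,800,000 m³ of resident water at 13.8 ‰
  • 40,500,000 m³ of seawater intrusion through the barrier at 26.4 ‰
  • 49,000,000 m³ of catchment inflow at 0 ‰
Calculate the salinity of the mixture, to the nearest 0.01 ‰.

Conserving salt mass:
salt = 14,800,000×13.8 + 40,500,000×26.4 + 49,000,000×0 = 204,240,000 + 1,069,200,000 + 0 = 1,273,440,000
volume = 14,800,000 + 40,500,000 + 49,000,000 = 104,300,000 m³
S = 1,273,440,000 / 104,300,000 = 12.2094 ‰

12.21 ‰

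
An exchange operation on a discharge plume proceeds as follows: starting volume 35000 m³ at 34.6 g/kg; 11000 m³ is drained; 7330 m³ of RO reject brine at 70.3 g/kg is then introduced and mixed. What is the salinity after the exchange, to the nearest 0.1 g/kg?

Remaining after removal: 24,000 m³ at 34.6 g/kg (salt = 830,400)
After addition: salt = 830,400 + 7,330×70.3 = 1,345,699; volume = 31,330 m³
S = 1,345,699 / 31,330 = 42.9524 g/kg

43.0 g/kg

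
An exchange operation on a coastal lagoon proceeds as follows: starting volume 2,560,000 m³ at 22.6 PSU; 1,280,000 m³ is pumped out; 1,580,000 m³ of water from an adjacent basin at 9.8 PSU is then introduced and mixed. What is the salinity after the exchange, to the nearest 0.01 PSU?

15.53 PSU

Remaining after removal: 1,280,000 m³ at 22.6 PSU (salt = 28,928,000)
After addition: salt = 28,928,000 + 1,580,000×9.8 = 44,412,000; volume = 2,860,000 m³
S = 44,412,000 / 2,860,000 = 15.5287 PSU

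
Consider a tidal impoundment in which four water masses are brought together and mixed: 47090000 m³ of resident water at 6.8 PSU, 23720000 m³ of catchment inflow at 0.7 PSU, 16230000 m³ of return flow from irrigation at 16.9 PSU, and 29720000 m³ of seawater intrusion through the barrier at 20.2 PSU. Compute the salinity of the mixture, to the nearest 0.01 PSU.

Total salt / total volume:
salt = 47,090,000×6.8 + 23,720,000×0.7 + 16,230,000×16.9 + 29,720,000×20.2 = 320,212,000 + 16,604,000 + 274,287,000 + 600,344,000 = 1,211,447,000
volume = 47,090,000 + 23,720,000 + 16,230,000 + 29,720,000 = 116,760,000 m³
S = 1,211,447,000 / 116,760,000 = 10.3755 PSU

10.38 PSU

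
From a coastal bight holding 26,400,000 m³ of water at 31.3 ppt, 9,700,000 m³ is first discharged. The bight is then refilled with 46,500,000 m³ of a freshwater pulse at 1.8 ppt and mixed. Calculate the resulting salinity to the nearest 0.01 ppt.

Remaining after removal: 16,700,000 m³ at 31.3 ppt (salt = 522,710,000)
After addition: salt = 522,710,000 + 46,500,000×1.8 = 606,410,000; volume = 63,200,000 m³
S = 606,410,000 / 63,200,000 = 9.5951 ppt

9.60 ppt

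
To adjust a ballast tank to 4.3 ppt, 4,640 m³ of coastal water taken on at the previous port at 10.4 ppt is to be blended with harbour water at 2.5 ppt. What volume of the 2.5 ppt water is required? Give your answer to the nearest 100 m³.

Salt balance: 4,640×10.4 + V×2.5 = (4,640+V)×4.3
48,256 + 2.5V = 19,952 + 4.3V
28,304 = 1.8V
V = 15,724.44 m³

15700 m³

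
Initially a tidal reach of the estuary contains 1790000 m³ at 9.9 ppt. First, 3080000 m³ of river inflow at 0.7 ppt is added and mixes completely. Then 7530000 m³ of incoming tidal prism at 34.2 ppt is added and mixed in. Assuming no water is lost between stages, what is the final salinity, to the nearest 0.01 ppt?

Weighted by volume,
Initial salt = 1,790,000×9.9 = 17,721,000
After stage 1: salt = 17,721,000 + 3,080,000×0.7 = 19,877,000; volume = 4,870,000 m³; S = 4.082 ppt
After stage 2: salt = 19,877,000 + 7,530,000×34.2 = 277,403,000; volume = 12,400,000 m³
S = 277,403,000 / 12,400,000 = 22.3712 ppt

22.37 ppt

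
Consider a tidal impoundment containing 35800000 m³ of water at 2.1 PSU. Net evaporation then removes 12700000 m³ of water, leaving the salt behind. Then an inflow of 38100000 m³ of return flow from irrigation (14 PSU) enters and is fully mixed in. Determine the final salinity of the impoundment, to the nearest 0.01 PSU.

9.94 PSU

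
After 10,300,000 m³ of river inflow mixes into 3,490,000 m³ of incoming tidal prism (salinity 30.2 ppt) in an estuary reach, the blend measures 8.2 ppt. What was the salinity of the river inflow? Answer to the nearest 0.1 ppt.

Salt balance: 3,490,000×30.2 + 10,300,000×S = 13,790,000×8.2
105,398,000 + 10,300,000·S = 113,078,000
S = (113,078,000 − 105,398,000) / 10,300,000 = 0.7456 ppt

0.7 ppt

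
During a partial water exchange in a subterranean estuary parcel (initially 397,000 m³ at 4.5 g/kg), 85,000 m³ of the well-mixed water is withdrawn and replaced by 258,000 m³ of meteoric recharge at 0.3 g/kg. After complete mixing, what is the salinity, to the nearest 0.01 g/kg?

2.60 g/kg

Remaining after removal: 312,000 m³ at 4.5 g/kg (salt = 1,404,000)
After addition: salt = 1,404,000 + 258,000×0.3 = 1,481,400; volume = 570,000 m³
S = 1,481,400 / 570,000 = 2.5989 g/kg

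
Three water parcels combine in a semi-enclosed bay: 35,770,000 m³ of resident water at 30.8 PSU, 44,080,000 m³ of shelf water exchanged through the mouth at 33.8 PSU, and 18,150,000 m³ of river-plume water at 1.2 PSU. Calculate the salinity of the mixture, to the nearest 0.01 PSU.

Total salt / total volume:
salt = 35,770,000×30.8 + 44,080,000×33.8 + 18,150,000×1.2 = 1,101,716,000 + 1,489,904,000 + 21,780,000 = 2,613,400,000
volume = 35,770,000 + 44,080,000 + 18,150,000 = 98,000,000 m³
S = 2,613,400,000 / 98,000,000 = 26.6673 PSU

26.67 PSU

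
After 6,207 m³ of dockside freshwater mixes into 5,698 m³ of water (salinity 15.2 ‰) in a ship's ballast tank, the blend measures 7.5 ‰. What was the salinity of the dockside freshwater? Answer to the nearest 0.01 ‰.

Salt balance: 5,698×15.2 + 6,207×S = 11,905×7.5
86,609.6 + 6,207·S = 89,287.5
S = (89,287.5 − 86,609.6) / 6,207 = 0.4314 ‰

0.43 ‰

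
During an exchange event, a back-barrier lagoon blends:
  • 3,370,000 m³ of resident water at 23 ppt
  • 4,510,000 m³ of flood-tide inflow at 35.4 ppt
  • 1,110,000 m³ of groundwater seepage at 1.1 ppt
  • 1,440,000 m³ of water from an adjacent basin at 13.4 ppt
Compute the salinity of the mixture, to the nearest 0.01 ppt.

Salt balance:
salt = 3,370,000×23 + 4,510,000×35.4 + 1,110,000×1.1 + 1,440,000×13.4 = 77,510,000 + 159,654,000 + 1,221,000 + 19,296,000 = 257,681,000
volume = 3,370,000 + 4,510,000 + 1,110,000 + 1,440,000 = 10,430,000 m³
S = 257,681,000 / 10,430,000 = 24.7058 ppt

24.71 ppt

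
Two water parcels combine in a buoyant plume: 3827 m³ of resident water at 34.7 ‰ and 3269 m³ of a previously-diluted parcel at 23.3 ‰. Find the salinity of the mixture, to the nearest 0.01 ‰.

29.45 ‰

Conserving salt mass:
salt = 3,827×34.7 + 3,269×23.3 = 132,796.9 + 76,167.7 = 208,964.6
volume = 3,827 + 3,269 = 7,096 m³
S = 208,964.6 / 7,096 = 29.4482 ‰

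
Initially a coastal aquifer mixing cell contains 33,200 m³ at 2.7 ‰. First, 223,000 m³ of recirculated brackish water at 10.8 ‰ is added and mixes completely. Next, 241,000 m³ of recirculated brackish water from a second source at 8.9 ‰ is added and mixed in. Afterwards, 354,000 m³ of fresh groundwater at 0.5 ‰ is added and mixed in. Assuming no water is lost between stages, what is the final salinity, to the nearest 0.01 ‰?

5.66 ‰

Total salt / total volume:
Initial salt = 33,200×2.7 = 89,640
After stage 1: salt = 89,640 + 223,000×10.8 = 2,498,040; volume = 256,200 m³; S = 9.75 ‰
After stage 2: salt = 2,498,040 + 241,000×8.9 = 4,642,940; volume = 497,200 m³; S = 9.338 ‰
After stage 3: salt = 4,642,940 + 354,000×0.5 = 4,819,940; volume = 851,200 m³
S = 4,819,940 / 851,200 = 5.6625 ‰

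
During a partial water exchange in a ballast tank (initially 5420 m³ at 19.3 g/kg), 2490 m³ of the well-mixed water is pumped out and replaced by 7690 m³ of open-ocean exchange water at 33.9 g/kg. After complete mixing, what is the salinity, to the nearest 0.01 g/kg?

29.87 g/kg

Remaining after removal: 2,930 m³ at 19.3 g/kg (salt = 56,549)
After addition: salt = 56,549 + 7,690×33.9 = 317,240; volume = 10,620 m³
S = 317,240 / 10,620 = 29.8719 g/kg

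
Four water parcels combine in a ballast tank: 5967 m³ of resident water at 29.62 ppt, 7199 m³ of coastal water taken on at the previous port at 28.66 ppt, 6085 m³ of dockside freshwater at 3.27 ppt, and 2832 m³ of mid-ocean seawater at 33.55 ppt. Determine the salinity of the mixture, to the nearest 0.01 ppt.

22.55 ppt

Mass of salt is conserved:
salt = 5,967×29.62 + 7,199×28.66 + 6,085×3.27 + 2,832×33.55 = 176,742.54 + 206,323.34 + 19,897.95 + 95,013.6 = 497,977.43
volume = 5,967 + 7,199 + 6,085 + 2,832 = 22,083 m³
S = 497,977.43 / 22,083 = 22.5503 ppt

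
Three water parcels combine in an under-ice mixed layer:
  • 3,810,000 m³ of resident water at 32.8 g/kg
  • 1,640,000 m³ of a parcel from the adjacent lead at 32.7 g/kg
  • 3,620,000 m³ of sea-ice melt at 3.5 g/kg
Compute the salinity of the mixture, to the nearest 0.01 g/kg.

21.09 g/kg

Conserving salt mass:
salt = 3,810,000×32.8 + 1,640,000×32.7 + 3,620,000×3.5 = 124,968,000 + 53,628,000 + 12,670,000 = 191,266,000
volume = 3,810,000 + 1,640,000 + 3,620,000 = 9,070,000 m³
S = 191,266,000 / 9,070,000 = 21.0878 g/kg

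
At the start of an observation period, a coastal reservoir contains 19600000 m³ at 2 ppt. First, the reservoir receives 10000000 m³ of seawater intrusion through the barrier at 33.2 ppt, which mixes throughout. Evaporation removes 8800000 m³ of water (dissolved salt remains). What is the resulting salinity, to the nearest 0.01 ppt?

17.85 ppt

After mixing: salt = 19,600,000×2 + 10,000,000×33.2 = 371,200,000; volume = 29,600,000 m³
After evaporation: salt unchanged = 371,200,000; volume = 29,600,000 − 8,800,000 = 20,800,000 m³
S = 371,200,000 / 20,800,000 = 17.8462 ppt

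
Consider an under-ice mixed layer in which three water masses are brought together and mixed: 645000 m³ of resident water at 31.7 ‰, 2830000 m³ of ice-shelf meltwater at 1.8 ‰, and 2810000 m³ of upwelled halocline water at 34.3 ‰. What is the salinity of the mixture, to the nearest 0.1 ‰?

19.4 ‰

By conservation of dissolved salt,
salt = 645,000×31.7 + 2,830,000×1.8 + 2,810,000×34.3 = 20,446,500 + 5,094,000 + 96,383,000 = 121,923,500
volume = 645,000 + 2,830,000 + 2,810,000 = 6,285,000 m³
S = 121,923,500 / 6,285,000 = 19.399 ‰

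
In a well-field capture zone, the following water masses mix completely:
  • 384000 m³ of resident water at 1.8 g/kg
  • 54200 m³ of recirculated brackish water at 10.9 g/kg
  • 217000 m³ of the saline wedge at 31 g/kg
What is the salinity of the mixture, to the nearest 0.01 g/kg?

By conservation of dissolved salt,
salt = 384,000×1.8 + 54,200×10.9 + 217,000×31 = 691,200 + 590,780 + 6,727,000 = 8,008,980
volume = 384,000 + 54,200 + 217,000 = 655,200 m³
S = 8,008,980 / 655,200 = 12.2237 g/kg

12.22 g/kg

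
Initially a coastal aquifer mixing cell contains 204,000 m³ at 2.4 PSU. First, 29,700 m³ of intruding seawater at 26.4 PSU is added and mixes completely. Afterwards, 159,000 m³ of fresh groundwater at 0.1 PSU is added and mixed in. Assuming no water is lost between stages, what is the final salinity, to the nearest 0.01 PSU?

Total salt / total volume:
Initial salt = 204,000×2.4 = 489,600
After stage 1: salt = 489,600 + 29,700×26.4 = 1,273,680; volume = 233,700 m³; S = 5.45 PSU
After stage 2: salt = 1,273,680 + 159,000×0.1 = 1,289,580; volume = 392,700 m³
S = 1,289,580 / 392,700 = 3.2839 PSU

3.28 PSU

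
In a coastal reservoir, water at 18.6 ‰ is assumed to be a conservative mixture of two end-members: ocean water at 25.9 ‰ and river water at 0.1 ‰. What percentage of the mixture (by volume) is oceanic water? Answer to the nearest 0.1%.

Let g be the oceanic fraction. Salt balance per unit volume:
g×25.9 + (1−g)×0.1 = 18.6
g = (18.6 − 0.1) / (25.9 − 0.1) = 18.5/25.8 = 0.7171

71.7%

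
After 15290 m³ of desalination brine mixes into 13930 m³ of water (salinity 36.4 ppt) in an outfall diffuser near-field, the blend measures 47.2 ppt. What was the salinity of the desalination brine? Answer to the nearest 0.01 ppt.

Salt balance: 13,930×36.4 + 15,290×S = 29,220×47.2
507,052 + 15,290·S = 1,379,184
S = (1,379,184 − 507,052) / 15,290 = 57.0394 ppt

57.04 ppt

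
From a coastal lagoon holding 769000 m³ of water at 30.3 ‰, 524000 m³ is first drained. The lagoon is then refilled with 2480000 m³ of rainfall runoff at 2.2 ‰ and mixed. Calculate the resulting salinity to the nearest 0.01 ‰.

Remaining after removal: 245,000 m³ at 30.3 ‰ (salt = 7,423,500)
After addition: salt = 7,423,500 + 2,480,000×2.2 = 12,879,500; volume = 2,725,000 m³
S = 12,879,500 / 2,725,000 = 4.7264 ‰

4.73 ‰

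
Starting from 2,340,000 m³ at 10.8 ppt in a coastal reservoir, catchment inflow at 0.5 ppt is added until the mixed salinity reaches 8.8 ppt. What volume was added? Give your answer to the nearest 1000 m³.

564000 m³

Salt balance: 2,340,000×10.8 + V×0.5 = (2,340,000+V)×8.8
25,272,000 + 0.5V = 20,592,000 + 8.8V
4,680,000 = 8.3V
V = 563,855.42 m³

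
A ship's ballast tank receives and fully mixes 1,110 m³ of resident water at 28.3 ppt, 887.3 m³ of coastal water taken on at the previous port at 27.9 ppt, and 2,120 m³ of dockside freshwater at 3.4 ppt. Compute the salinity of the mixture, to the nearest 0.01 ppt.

15.39 ppt

Weighted by volume,
salt = 1,110×28.3 + 887.3×27.9 + 2,120×3.4 = 31,413 + 24,755.67 + 7,208 = 63,376.67
volume = 1,110 + 887.3 + 2,120 = 4,117.3 m³
S = 63,376.67 / 4,117.3 = 15.3928 ppt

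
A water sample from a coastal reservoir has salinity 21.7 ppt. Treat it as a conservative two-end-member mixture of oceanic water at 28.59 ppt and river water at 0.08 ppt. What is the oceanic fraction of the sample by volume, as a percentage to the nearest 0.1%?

Let g be the oceanic fraction. Salt balance per unit volume:
g×28.59 + (1−g)×0.08 = 21.7
g = (21.7 − 0.08) / (28.59 − 0.08) = 21.62/28.51 = 0.7583

75.8%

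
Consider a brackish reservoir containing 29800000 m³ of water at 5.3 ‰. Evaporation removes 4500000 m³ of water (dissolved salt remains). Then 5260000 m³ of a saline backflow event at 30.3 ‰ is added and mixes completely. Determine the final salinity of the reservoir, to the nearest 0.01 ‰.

10.38 ‰

After evaporation: salt = 29,800,000×5.3 = 157,940,000; volume = 29,800,000 − 4,500,000 = 25,300,000 m³
After mixing: salt = 157,940,000 + 5,260,000×30.3 = 317,318,000; volume = 25,300,000 + 5,260,000 = 30,560,000 m³
S = 317,318,000 / 30,560,000 = 10.3834 ‰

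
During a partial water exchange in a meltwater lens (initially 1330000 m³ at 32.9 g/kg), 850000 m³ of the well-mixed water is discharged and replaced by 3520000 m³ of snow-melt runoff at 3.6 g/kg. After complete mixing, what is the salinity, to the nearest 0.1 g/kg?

7.1 g/kg

Remaining after removal: 480,000 m³ at 32.9 g/kg (salt = 15,792,000)
After addition: salt = 15,792,000 + 3,520,000×3.6 = 28,464,000; volume = 4,000,000 m³
S = 28,464,000 / 4,000,000 = 7.116 g/kg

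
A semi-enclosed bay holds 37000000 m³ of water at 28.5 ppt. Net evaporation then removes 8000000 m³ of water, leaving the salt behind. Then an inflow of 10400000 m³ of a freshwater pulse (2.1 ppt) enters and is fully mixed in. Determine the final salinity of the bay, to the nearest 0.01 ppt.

After evaporation: salt = 37,000,000×28.5 = 1,054,500,000; volume = 37,000,000 − 8,000,000 = 29,000,000 m³
After mixing: salt = 1,054,500,000 + 10,400,000×2.1 = 1,076,340,000; volume = 29,000,000 + 10,400,000 = 39,400,000 m³
S = 1,076,340,000 / 39,400,000 = 27.3183 ppt

27.32 ppt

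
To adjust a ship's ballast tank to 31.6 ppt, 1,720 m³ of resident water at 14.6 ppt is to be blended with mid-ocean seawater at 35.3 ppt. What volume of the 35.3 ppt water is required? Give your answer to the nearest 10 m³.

7900 m³

Salt balance: 1,720×14.6 + V×35.3 = (1,720+V)×31.6
25,112 + 35.3V = 54,352 + 31.6V
29,240 = 3.7V
V = 7,902.7 m³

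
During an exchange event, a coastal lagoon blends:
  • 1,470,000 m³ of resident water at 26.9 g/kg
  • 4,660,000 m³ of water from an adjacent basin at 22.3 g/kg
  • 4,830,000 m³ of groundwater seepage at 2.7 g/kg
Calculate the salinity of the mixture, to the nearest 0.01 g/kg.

14.28 g/kg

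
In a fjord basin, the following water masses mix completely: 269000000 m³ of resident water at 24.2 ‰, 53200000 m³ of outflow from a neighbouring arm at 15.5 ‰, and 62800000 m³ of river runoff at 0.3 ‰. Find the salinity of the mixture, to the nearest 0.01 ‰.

By conservation of dissolved salt,
salt = 269,000,000×24.2 + 53,200,000×15.5 + 62,800,000×0.3 = 6,509,800,000 + 824,600,000 + 18,840,000 = 7,353,240,000
volume = 269,000,000 + 53,200,000 + 62,800,000 = 385,000,000 m³
S = 7,353,240,000 / 385,000,000 = 19.0993 ‰

19.10 ‰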